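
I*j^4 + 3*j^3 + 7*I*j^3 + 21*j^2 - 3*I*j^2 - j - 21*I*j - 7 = (j + 7)*(j - I)^2*(I*j + 1)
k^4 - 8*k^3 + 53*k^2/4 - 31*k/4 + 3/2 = (k - 6)*(k - 1)*(k - 1/2)^2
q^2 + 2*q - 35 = (q - 5)*(q + 7)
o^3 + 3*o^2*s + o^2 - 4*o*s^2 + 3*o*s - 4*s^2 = (o + 1)*(o - s)*(o + 4*s)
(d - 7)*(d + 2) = d^2 - 5*d - 14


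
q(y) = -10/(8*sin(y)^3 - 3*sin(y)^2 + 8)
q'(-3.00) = -0.21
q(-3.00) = -1.26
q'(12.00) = 2.46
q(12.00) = -1.69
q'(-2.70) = -1.35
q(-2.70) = -1.46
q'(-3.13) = -0.01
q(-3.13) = -1.25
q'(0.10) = -0.06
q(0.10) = -1.25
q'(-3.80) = -0.55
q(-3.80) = -1.15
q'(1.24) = 0.35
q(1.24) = -0.83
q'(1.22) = 0.37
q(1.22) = -0.83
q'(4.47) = -14.83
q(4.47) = 4.66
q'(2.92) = 0.02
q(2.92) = -1.26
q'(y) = -10*(-24*sin(y)^2*cos(y) + 6*sin(y)*cos(y))/(8*sin(y)^3 - 3*sin(y)^2 + 8)^2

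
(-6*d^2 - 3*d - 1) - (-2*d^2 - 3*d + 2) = -4*d^2 - 3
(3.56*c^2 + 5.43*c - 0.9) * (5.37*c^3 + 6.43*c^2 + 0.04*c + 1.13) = 19.1172*c^5 + 52.0499*c^4 + 30.2243*c^3 - 1.547*c^2 + 6.0999*c - 1.017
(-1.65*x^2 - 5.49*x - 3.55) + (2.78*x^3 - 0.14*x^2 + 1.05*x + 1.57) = 2.78*x^3 - 1.79*x^2 - 4.44*x - 1.98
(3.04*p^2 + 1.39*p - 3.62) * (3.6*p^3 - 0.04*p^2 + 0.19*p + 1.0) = 10.944*p^5 + 4.8824*p^4 - 12.51*p^3 + 3.4489*p^2 + 0.7022*p - 3.62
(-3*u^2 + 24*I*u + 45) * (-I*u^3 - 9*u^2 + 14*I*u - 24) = 3*I*u^5 + 51*u^4 - 303*I*u^3 - 669*u^2 + 54*I*u - 1080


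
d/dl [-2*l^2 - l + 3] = -4*l - 1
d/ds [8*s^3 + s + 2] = 24*s^2 + 1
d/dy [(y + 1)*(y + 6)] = 2*y + 7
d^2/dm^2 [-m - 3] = 0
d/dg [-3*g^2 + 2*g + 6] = 2 - 6*g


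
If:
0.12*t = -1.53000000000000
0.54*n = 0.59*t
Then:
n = -13.93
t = -12.75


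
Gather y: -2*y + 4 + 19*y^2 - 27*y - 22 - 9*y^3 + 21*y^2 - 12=-9*y^3 + 40*y^2 - 29*y - 30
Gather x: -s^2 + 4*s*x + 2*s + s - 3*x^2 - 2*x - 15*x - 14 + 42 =-s^2 + 3*s - 3*x^2 + x*(4*s - 17) + 28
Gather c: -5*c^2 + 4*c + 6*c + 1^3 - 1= -5*c^2 + 10*c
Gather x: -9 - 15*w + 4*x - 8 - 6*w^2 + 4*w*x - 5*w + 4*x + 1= -6*w^2 - 20*w + x*(4*w + 8) - 16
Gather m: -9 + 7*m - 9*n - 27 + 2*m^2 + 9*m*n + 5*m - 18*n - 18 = 2*m^2 + m*(9*n + 12) - 27*n - 54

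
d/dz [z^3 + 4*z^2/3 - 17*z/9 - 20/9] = 3*z^2 + 8*z/3 - 17/9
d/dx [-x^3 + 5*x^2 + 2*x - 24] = -3*x^2 + 10*x + 2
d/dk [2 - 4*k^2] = -8*k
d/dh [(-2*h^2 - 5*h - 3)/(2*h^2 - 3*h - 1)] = 4*(4*h^2 + 4*h - 1)/(4*h^4 - 12*h^3 + 5*h^2 + 6*h + 1)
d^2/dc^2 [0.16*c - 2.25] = 0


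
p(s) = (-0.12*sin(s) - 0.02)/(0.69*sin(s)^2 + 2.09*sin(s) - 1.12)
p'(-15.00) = -0.03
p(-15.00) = -0.03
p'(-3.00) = -0.09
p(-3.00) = 0.00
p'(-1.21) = 0.01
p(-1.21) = -0.04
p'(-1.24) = 0.01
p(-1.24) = -0.04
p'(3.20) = -0.11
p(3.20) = 0.01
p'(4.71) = -0.00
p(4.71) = -0.04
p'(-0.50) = 0.04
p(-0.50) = -0.02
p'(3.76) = -0.03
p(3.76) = -0.02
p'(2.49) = -1.10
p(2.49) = -0.23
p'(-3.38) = -0.53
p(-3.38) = 0.08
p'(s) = (-1.38*sin(s)*cos(s) - 2.09*cos(s))*(-0.12*sin(s) - 0.02)/(0.69*sin(s)^2 + 2.09*sin(s) - 1.12)^2 - 0.12*cos(s)/(0.69*sin(s)^2 + 2.09*sin(s) - 1.12)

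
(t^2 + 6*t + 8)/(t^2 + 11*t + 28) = (t + 2)/(t + 7)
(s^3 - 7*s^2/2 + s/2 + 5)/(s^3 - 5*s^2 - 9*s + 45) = (2*s^3 - 7*s^2 + s + 10)/(2*(s^3 - 5*s^2 - 9*s + 45))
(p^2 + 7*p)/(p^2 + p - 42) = p/(p - 6)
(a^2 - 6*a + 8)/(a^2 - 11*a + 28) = (a - 2)/(a - 7)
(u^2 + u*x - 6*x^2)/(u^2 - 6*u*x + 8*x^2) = (-u - 3*x)/(-u + 4*x)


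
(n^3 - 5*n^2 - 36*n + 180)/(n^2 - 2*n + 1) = (n^3 - 5*n^2 - 36*n + 180)/(n^2 - 2*n + 1)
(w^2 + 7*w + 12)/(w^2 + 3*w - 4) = (w + 3)/(w - 1)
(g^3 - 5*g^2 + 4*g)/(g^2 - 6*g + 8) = g*(g - 1)/(g - 2)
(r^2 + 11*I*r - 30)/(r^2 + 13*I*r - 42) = (r + 5*I)/(r + 7*I)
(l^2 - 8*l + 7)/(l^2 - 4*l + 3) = (l - 7)/(l - 3)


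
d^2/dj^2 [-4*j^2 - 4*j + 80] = -8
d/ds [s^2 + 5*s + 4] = 2*s + 5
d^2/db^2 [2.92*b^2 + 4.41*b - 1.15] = 5.84000000000000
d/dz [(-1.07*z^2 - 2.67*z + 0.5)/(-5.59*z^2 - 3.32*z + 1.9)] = (-11.3729*z^2 + 1.524*z - 3.413)/(31.2481*z^4 + 37.1176*z^3 - 10.2196*z^2 - 12.616*z + 3.61)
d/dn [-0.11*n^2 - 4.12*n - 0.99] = -0.22*n - 4.12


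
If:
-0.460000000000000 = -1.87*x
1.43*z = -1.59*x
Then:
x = 0.25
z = -0.27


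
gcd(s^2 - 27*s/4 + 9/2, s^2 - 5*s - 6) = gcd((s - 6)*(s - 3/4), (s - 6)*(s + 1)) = s - 6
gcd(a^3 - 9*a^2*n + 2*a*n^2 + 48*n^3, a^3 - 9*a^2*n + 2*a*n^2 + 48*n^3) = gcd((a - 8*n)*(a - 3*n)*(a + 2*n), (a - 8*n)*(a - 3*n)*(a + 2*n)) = a^3 - 9*a^2*n + 2*a*n^2 + 48*n^3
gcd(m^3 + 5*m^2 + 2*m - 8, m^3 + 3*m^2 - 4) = m^2 + m - 2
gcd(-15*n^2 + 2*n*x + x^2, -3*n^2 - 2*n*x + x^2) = -3*n + x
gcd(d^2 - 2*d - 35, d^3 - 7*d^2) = d - 7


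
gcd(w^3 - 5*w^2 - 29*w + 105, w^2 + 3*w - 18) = w - 3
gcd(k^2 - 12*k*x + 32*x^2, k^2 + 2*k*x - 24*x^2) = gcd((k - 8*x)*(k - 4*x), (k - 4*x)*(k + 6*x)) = -k + 4*x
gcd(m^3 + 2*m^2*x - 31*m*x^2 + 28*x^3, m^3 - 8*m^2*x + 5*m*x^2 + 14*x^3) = 1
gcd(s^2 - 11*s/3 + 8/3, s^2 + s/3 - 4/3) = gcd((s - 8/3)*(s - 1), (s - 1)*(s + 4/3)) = s - 1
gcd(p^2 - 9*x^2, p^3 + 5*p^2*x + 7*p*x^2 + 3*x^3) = p + 3*x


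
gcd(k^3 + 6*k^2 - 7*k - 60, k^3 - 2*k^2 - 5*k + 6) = k - 3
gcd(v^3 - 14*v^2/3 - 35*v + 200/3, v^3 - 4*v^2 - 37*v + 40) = v^2 - 3*v - 40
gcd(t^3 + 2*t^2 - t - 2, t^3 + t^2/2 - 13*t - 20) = t + 2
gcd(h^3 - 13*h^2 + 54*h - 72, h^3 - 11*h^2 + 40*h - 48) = h^2 - 7*h + 12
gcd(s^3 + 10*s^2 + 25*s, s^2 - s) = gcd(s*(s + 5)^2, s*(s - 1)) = s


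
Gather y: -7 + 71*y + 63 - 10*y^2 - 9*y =-10*y^2 + 62*y + 56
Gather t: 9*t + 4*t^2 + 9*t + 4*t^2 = 8*t^2 + 18*t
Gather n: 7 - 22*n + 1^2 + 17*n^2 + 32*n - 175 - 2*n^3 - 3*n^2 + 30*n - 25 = -2*n^3 + 14*n^2 + 40*n - 192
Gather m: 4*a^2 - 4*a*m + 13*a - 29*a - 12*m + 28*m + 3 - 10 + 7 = 4*a^2 - 16*a + m*(16 - 4*a)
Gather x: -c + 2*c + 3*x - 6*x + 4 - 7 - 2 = c - 3*x - 5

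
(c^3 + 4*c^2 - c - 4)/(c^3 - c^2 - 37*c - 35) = (c^2 + 3*c - 4)/(c^2 - 2*c - 35)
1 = 1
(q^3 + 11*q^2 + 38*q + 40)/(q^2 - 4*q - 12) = (q^2 + 9*q + 20)/(q - 6)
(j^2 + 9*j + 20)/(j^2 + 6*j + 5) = (j + 4)/(j + 1)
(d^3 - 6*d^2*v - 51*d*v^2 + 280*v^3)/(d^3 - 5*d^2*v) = 1 - v/d - 56*v^2/d^2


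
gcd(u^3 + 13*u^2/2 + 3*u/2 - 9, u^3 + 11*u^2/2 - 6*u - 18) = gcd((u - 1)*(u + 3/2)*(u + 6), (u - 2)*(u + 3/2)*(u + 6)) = u^2 + 15*u/2 + 9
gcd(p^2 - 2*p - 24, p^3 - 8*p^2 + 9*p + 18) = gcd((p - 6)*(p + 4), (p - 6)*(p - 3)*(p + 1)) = p - 6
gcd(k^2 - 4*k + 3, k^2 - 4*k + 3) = k^2 - 4*k + 3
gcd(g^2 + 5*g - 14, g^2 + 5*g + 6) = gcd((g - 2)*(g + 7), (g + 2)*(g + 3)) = 1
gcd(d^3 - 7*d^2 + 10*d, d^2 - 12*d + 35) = d - 5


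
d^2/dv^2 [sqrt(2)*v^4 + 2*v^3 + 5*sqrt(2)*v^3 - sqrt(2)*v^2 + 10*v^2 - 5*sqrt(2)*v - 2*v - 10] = 12*sqrt(2)*v^2 + 12*v + 30*sqrt(2)*v - 2*sqrt(2) + 20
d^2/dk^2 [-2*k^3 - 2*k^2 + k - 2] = -12*k - 4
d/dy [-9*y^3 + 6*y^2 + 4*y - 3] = -27*y^2 + 12*y + 4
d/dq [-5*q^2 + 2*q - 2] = 2 - 10*q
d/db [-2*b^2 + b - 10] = 1 - 4*b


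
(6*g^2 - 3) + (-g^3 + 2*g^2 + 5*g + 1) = -g^3 + 8*g^2 + 5*g - 2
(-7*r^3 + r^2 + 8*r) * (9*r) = -63*r^4 + 9*r^3 + 72*r^2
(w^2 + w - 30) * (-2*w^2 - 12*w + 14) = -2*w^4 - 14*w^3 + 62*w^2 + 374*w - 420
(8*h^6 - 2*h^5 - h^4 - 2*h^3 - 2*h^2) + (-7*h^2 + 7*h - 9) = 8*h^6 - 2*h^5 - h^4 - 2*h^3 - 9*h^2 + 7*h - 9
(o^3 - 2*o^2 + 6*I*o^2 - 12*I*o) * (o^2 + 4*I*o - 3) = o^5 - 2*o^4 + 10*I*o^4 - 27*o^3 - 20*I*o^3 + 54*o^2 - 18*I*o^2 + 36*I*o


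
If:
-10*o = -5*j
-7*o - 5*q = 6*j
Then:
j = -10*q/19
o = -5*q/19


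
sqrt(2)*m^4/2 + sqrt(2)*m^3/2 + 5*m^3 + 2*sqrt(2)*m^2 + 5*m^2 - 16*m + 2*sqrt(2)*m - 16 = (m - sqrt(2))*(m + 2*sqrt(2))*(m + 4*sqrt(2))*(sqrt(2)*m/2 + sqrt(2)/2)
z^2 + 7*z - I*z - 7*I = (z + 7)*(z - I)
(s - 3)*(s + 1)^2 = s^3 - s^2 - 5*s - 3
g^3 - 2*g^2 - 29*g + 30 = (g - 6)*(g - 1)*(g + 5)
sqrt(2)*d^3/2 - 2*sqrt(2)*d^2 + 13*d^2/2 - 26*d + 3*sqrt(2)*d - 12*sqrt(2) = (d - 4)*(d + 6*sqrt(2))*(sqrt(2)*d/2 + 1/2)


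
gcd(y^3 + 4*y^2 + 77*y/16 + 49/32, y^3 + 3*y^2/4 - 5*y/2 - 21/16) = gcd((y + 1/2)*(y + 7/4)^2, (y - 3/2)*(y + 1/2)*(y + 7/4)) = y^2 + 9*y/4 + 7/8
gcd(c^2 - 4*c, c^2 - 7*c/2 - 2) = c - 4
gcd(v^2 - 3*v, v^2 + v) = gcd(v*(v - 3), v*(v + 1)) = v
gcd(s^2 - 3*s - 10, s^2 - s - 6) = s + 2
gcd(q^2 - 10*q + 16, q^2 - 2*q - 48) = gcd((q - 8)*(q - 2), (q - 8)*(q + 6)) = q - 8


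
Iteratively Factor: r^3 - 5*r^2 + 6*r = (r)*(r^2 - 5*r + 6) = r*(r - 2)*(r - 3)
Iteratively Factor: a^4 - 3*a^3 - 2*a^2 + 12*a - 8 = (a - 2)*(a^3 - a^2 - 4*a + 4) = (a - 2)*(a + 2)*(a^2 - 3*a + 2) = (a - 2)*(a - 1)*(a + 2)*(a - 2)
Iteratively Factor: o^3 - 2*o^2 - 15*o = (o - 5)*(o^2 + 3*o) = (o - 5)*(o + 3)*(o)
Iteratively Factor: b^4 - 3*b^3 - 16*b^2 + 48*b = (b - 3)*(b^3 - 16*b) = b*(b - 3)*(b^2 - 16) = b*(b - 3)*(b + 4)*(b - 4)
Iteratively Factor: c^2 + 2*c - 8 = (c - 2)*(c + 4)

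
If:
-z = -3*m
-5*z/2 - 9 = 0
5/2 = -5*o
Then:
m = -6/5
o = -1/2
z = -18/5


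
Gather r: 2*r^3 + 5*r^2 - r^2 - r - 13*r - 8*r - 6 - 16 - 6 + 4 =2*r^3 + 4*r^2 - 22*r - 24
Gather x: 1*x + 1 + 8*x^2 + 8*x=8*x^2 + 9*x + 1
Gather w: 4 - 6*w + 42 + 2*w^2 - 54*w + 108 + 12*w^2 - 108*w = 14*w^2 - 168*w + 154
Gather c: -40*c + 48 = 48 - 40*c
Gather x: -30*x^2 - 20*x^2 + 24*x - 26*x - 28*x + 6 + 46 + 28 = -50*x^2 - 30*x + 80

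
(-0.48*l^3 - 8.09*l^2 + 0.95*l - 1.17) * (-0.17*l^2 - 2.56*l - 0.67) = 0.0816*l^5 + 2.6041*l^4 + 20.8705*l^3 + 3.1872*l^2 + 2.3587*l + 0.7839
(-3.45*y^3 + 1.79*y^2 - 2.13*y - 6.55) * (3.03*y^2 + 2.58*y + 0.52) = -10.4535*y^5 - 3.4773*y^4 - 3.6297*y^3 - 24.4111*y^2 - 18.0066*y - 3.406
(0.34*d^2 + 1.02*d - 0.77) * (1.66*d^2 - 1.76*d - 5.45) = 0.5644*d^4 + 1.0948*d^3 - 4.9264*d^2 - 4.2038*d + 4.1965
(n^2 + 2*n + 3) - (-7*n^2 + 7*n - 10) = 8*n^2 - 5*n + 13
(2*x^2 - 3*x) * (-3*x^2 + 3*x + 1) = -6*x^4 + 15*x^3 - 7*x^2 - 3*x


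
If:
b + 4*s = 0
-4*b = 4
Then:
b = -1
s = 1/4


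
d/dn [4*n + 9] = 4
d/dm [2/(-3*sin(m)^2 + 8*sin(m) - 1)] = 4*(3*sin(m) - 4)*cos(m)/(3*sin(m)^2 - 8*sin(m) + 1)^2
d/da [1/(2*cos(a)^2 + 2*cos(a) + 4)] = (2*cos(a) + 1)*sin(a)/(2*(cos(a)^2 + cos(a) + 2)^2)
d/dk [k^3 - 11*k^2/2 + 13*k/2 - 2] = 3*k^2 - 11*k + 13/2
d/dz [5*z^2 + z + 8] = 10*z + 1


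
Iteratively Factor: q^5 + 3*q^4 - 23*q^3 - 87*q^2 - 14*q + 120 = (q - 1)*(q^4 + 4*q^3 - 19*q^2 - 106*q - 120) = (q - 5)*(q - 1)*(q^3 + 9*q^2 + 26*q + 24) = (q - 5)*(q - 1)*(q + 4)*(q^2 + 5*q + 6) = (q - 5)*(q - 1)*(q + 3)*(q + 4)*(q + 2)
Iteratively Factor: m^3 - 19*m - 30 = (m + 3)*(m^2 - 3*m - 10) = (m + 2)*(m + 3)*(m - 5)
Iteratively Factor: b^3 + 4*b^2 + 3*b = (b + 1)*(b^2 + 3*b) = (b + 1)*(b + 3)*(b)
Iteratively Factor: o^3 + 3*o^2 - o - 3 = (o - 1)*(o^2 + 4*o + 3) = (o - 1)*(o + 3)*(o + 1)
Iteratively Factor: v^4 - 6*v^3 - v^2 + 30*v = (v - 5)*(v^3 - v^2 - 6*v) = (v - 5)*(v + 2)*(v^2 - 3*v) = v*(v - 5)*(v + 2)*(v - 3)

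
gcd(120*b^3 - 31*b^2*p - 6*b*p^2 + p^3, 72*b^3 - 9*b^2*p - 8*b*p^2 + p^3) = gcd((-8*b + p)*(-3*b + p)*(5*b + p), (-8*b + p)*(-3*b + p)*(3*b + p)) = 24*b^2 - 11*b*p + p^2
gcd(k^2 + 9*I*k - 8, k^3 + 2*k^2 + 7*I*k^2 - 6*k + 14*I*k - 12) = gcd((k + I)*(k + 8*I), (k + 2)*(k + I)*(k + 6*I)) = k + I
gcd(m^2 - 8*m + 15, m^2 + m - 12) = m - 3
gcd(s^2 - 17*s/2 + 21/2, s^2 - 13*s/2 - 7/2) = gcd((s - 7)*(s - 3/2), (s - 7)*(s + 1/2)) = s - 7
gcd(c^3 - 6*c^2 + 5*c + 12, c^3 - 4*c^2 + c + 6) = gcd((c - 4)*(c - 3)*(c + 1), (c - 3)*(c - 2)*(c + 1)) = c^2 - 2*c - 3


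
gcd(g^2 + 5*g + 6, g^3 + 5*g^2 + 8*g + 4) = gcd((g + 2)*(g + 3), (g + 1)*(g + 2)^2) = g + 2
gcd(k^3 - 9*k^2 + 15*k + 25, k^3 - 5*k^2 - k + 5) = k^2 - 4*k - 5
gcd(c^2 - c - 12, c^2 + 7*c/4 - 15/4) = c + 3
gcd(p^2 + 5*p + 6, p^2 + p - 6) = p + 3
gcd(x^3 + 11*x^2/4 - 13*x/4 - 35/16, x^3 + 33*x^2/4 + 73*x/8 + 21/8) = x + 1/2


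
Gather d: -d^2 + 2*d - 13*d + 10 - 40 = -d^2 - 11*d - 30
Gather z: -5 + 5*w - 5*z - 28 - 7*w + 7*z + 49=-2*w + 2*z + 16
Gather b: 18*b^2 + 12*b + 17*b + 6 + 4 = 18*b^2 + 29*b + 10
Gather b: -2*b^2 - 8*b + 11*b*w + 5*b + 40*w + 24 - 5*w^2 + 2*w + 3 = -2*b^2 + b*(11*w - 3) - 5*w^2 + 42*w + 27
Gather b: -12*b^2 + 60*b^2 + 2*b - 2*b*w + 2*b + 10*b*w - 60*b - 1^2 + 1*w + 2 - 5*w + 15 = 48*b^2 + b*(8*w - 56) - 4*w + 16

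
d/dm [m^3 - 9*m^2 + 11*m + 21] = 3*m^2 - 18*m + 11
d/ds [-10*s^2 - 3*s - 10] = -20*s - 3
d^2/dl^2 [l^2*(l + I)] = 6*l + 2*I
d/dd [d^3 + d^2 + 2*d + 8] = 3*d^2 + 2*d + 2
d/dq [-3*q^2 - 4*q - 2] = -6*q - 4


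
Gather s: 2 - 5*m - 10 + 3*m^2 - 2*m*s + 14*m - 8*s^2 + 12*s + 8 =3*m^2 + 9*m - 8*s^2 + s*(12 - 2*m)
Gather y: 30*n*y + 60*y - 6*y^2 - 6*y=-6*y^2 + y*(30*n + 54)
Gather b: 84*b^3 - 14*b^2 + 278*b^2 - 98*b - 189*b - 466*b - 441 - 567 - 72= 84*b^3 + 264*b^2 - 753*b - 1080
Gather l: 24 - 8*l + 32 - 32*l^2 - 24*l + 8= -32*l^2 - 32*l + 64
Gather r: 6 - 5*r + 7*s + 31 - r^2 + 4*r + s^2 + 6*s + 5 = -r^2 - r + s^2 + 13*s + 42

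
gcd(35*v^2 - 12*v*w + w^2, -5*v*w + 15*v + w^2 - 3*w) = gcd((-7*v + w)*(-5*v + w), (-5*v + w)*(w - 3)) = 5*v - w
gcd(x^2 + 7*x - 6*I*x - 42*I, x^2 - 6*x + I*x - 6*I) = 1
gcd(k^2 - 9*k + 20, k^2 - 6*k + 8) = k - 4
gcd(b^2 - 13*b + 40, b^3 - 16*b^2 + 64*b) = b - 8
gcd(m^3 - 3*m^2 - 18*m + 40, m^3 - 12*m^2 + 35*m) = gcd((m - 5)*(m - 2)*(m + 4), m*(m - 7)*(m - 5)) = m - 5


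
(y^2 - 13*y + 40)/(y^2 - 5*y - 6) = (-y^2 + 13*y - 40)/(-y^2 + 5*y + 6)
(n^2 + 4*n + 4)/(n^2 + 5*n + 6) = (n + 2)/(n + 3)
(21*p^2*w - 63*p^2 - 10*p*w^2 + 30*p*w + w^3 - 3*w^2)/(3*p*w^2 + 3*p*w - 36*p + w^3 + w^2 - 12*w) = (21*p^2 - 10*p*w + w^2)/(3*p*w + 12*p + w^2 + 4*w)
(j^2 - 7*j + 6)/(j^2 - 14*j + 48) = (j - 1)/(j - 8)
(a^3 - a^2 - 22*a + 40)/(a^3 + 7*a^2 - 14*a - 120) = (a - 2)/(a + 6)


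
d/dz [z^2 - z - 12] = 2*z - 1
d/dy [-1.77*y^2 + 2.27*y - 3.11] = 2.27 - 3.54*y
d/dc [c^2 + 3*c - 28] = 2*c + 3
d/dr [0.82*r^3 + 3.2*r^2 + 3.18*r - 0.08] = 2.46*r^2 + 6.4*r + 3.18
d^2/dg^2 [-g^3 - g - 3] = -6*g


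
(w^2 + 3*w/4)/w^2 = (w + 3/4)/w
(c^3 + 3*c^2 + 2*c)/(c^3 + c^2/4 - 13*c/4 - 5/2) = 4*c*(c + 2)/(4*c^2 - 3*c - 10)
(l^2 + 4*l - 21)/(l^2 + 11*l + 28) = (l - 3)/(l + 4)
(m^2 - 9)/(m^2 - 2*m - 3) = (m + 3)/(m + 1)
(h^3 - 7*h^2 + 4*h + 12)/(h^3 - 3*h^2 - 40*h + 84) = (h^2 - 5*h - 6)/(h^2 - h - 42)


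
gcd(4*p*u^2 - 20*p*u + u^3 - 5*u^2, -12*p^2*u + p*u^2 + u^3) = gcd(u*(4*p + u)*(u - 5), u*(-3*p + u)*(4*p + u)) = 4*p*u + u^2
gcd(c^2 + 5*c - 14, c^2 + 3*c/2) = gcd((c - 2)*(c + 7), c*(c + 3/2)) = 1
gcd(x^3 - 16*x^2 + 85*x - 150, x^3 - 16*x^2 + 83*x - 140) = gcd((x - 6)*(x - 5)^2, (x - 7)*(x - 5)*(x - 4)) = x - 5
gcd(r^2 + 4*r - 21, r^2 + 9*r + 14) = r + 7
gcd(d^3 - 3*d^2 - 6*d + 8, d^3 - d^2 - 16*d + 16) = d^2 - 5*d + 4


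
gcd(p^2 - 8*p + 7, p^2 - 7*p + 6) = p - 1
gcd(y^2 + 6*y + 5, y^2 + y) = y + 1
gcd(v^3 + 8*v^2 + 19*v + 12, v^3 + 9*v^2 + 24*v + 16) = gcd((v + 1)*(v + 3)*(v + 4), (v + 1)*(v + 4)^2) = v^2 + 5*v + 4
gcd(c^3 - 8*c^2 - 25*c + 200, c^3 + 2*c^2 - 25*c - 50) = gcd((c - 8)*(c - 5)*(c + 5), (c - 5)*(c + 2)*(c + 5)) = c^2 - 25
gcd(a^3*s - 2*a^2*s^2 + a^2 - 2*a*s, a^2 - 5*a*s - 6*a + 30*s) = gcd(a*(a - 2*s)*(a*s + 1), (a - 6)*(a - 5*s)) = 1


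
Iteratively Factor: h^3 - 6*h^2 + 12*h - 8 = (h - 2)*(h^2 - 4*h + 4) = (h - 2)^2*(h - 2)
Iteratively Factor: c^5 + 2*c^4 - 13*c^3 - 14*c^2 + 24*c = (c - 3)*(c^4 + 5*c^3 + 2*c^2 - 8*c) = c*(c - 3)*(c^3 + 5*c^2 + 2*c - 8) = c*(c - 3)*(c + 2)*(c^2 + 3*c - 4) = c*(c - 3)*(c + 2)*(c + 4)*(c - 1)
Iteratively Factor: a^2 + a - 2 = (a - 1)*(a + 2)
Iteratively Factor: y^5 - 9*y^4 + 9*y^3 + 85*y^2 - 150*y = (y - 5)*(y^4 - 4*y^3 - 11*y^2 + 30*y) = (y - 5)^2*(y^3 + y^2 - 6*y) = y*(y - 5)^2*(y^2 + y - 6) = y*(y - 5)^2*(y - 2)*(y + 3)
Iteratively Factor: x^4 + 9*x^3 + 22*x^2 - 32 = (x - 1)*(x^3 + 10*x^2 + 32*x + 32) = (x - 1)*(x + 4)*(x^2 + 6*x + 8) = (x - 1)*(x + 4)^2*(x + 2)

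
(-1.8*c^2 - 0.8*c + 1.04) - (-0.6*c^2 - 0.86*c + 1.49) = -1.2*c^2 + 0.0599999999999999*c - 0.45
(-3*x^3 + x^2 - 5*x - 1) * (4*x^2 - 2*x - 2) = -12*x^5 + 10*x^4 - 16*x^3 + 4*x^2 + 12*x + 2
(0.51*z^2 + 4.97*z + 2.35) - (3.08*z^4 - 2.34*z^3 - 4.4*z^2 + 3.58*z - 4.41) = -3.08*z^4 + 2.34*z^3 + 4.91*z^2 + 1.39*z + 6.76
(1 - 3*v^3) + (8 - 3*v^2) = -3*v^3 - 3*v^2 + 9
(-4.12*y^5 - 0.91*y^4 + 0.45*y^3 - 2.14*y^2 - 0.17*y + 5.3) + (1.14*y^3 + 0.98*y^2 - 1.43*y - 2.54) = -4.12*y^5 - 0.91*y^4 + 1.59*y^3 - 1.16*y^2 - 1.6*y + 2.76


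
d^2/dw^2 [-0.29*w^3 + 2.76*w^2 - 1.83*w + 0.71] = 5.52 - 1.74*w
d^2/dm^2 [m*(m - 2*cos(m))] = 2*m*cos(m) + 4*sin(m) + 2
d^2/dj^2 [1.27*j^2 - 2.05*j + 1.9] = 2.54000000000000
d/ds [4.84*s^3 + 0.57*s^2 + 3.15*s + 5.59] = 14.52*s^2 + 1.14*s + 3.15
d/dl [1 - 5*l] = -5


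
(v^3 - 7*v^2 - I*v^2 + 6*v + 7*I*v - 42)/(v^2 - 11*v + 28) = (v^2 - I*v + 6)/(v - 4)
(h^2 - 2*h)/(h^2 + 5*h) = (h - 2)/(h + 5)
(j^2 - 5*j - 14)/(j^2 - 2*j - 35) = (j + 2)/(j + 5)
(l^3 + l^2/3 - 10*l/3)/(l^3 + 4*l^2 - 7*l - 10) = l*(3*l^2 + l - 10)/(3*(l^3 + 4*l^2 - 7*l - 10))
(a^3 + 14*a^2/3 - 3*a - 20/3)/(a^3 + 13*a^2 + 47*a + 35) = (a - 4/3)/(a + 7)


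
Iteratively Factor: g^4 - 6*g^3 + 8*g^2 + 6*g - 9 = (g + 1)*(g^3 - 7*g^2 + 15*g - 9) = (g - 1)*(g + 1)*(g^2 - 6*g + 9) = (g - 3)*(g - 1)*(g + 1)*(g - 3)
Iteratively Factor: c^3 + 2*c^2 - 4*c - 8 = (c + 2)*(c^2 - 4) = (c - 2)*(c + 2)*(c + 2)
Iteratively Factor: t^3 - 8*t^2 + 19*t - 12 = (t - 1)*(t^2 - 7*t + 12) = (t - 4)*(t - 1)*(t - 3)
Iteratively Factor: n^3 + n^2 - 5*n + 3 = (n + 3)*(n^2 - 2*n + 1) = (n - 1)*(n + 3)*(n - 1)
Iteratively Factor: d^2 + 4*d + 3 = (d + 1)*(d + 3)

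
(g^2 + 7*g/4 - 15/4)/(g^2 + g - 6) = (g - 5/4)/(g - 2)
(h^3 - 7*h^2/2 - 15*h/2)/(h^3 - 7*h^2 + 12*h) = (2*h^2 - 7*h - 15)/(2*(h^2 - 7*h + 12))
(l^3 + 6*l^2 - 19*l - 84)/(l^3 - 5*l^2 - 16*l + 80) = (l^2 + 10*l + 21)/(l^2 - l - 20)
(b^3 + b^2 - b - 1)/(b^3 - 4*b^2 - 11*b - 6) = (b - 1)/(b - 6)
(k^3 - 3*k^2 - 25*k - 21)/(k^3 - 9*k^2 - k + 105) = (k + 1)/(k - 5)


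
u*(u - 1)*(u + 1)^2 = u^4 + u^3 - u^2 - u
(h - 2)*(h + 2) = h^2 - 4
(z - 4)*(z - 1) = z^2 - 5*z + 4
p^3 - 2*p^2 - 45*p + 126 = (p - 6)*(p - 3)*(p + 7)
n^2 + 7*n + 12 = (n + 3)*(n + 4)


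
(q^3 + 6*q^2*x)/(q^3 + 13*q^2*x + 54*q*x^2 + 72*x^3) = q^2/(q^2 + 7*q*x + 12*x^2)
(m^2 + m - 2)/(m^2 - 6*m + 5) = (m + 2)/(m - 5)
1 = 1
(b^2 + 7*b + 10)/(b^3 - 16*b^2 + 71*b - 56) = (b^2 + 7*b + 10)/(b^3 - 16*b^2 + 71*b - 56)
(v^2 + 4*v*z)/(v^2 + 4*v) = (v + 4*z)/(v + 4)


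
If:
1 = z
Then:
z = 1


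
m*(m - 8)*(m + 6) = m^3 - 2*m^2 - 48*m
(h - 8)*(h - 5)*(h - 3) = h^3 - 16*h^2 + 79*h - 120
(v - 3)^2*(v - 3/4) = v^3 - 27*v^2/4 + 27*v/2 - 27/4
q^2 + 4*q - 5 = (q - 1)*(q + 5)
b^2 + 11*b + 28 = (b + 4)*(b + 7)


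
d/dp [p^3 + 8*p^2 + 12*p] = 3*p^2 + 16*p + 12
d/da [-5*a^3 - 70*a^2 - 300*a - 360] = -15*a^2 - 140*a - 300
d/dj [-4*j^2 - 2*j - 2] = -8*j - 2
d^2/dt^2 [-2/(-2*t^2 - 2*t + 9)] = 8*(-2*t^2 - 2*t + 2*(2*t + 1)^2 + 9)/(2*t^2 + 2*t - 9)^3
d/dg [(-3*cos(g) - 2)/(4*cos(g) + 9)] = 19*sin(g)/(4*cos(g) + 9)^2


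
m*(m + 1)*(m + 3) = m^3 + 4*m^2 + 3*m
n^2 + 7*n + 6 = (n + 1)*(n + 6)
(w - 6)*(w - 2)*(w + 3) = w^3 - 5*w^2 - 12*w + 36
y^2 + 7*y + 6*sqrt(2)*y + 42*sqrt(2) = (y + 7)*(y + 6*sqrt(2))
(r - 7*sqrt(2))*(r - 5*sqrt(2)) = r^2 - 12*sqrt(2)*r + 70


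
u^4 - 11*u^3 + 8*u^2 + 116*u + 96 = (u - 8)*(u - 6)*(u + 1)*(u + 2)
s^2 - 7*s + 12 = (s - 4)*(s - 3)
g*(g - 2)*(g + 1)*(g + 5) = g^4 + 4*g^3 - 7*g^2 - 10*g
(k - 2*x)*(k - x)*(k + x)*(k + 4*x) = k^4 + 2*k^3*x - 9*k^2*x^2 - 2*k*x^3 + 8*x^4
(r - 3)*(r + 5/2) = r^2 - r/2 - 15/2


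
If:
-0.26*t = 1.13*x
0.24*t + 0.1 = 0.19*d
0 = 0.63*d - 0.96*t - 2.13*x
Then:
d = -0.76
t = -1.02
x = 0.23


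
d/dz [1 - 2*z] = -2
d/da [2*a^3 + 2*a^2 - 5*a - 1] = 6*a^2 + 4*a - 5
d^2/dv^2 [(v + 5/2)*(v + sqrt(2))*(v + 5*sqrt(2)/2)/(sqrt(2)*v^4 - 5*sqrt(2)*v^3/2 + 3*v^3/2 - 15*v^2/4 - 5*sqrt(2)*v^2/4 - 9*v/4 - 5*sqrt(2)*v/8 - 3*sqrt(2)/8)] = 4*(256*v^9 + 1920*v^8 + 2688*sqrt(2)*v^8 + 7872*v^7 + 9600*sqrt(2)*v^7 - 29536*sqrt(2)*v^6 + 36480*v^6 - 156336*v^5 + 61440*sqrt(2)*v^5 - 100680*sqrt(2)*v^4 + 163800*v^4 + 22596*v^3 + 109160*sqrt(2)*v^3 + 54774*sqrt(2)*v^2 + 84360*v^2 + 27858*v + 21600*sqrt(2)*v + 1311*sqrt(2) + 5750)/(512*sqrt(2)*v^12 - 3840*sqrt(2)*v^11 + 2304*v^11 - 17280*v^10 + 9408*sqrt(2)*v^10 - 12320*sqrt(2)*v^9 + 34848*v^9 + 720*v^8 + 19680*sqrt(2)*v^8 - 20376*v^7 + 1920*sqrt(2)*v^7 - 39340*sqrt(2)*v^6 - 26100*v^6 - 48816*v^5 - 32070*sqrt(2)*v^5 - 33030*v^4 - 18300*sqrt(2)*v^4 - 8855*sqrt(2)*v^3 - 9882*v^3 - 1953*sqrt(2)*v^2 - 2430*v^2 - 486*v - 135*sqrt(2)*v - 27*sqrt(2))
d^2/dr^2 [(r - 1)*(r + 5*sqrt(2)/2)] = 2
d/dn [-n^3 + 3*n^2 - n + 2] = -3*n^2 + 6*n - 1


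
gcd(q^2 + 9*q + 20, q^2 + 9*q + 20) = q^2 + 9*q + 20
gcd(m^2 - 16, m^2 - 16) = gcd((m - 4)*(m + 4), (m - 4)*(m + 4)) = m^2 - 16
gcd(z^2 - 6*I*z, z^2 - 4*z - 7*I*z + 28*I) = 1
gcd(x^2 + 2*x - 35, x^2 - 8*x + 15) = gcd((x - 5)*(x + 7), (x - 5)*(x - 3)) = x - 5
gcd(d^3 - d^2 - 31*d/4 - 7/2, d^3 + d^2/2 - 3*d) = d + 2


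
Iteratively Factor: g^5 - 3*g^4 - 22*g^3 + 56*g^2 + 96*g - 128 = (g - 4)*(g^4 + g^3 - 18*g^2 - 16*g + 32) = (g - 4)*(g + 2)*(g^3 - g^2 - 16*g + 16) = (g - 4)*(g - 1)*(g + 2)*(g^2 - 16) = (g - 4)^2*(g - 1)*(g + 2)*(g + 4)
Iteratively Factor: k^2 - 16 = (k - 4)*(k + 4)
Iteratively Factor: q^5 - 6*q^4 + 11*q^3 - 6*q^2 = (q)*(q^4 - 6*q^3 + 11*q^2 - 6*q) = q*(q - 3)*(q^3 - 3*q^2 + 2*q) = q*(q - 3)*(q - 2)*(q^2 - q) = q^2*(q - 3)*(q - 2)*(q - 1)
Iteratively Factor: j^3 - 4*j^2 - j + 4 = (j - 1)*(j^2 - 3*j - 4) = (j - 4)*(j - 1)*(j + 1)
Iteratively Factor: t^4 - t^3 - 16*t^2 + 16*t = (t)*(t^3 - t^2 - 16*t + 16) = t*(t + 4)*(t^2 - 5*t + 4) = t*(t - 1)*(t + 4)*(t - 4)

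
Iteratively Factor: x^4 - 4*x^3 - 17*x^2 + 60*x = (x - 5)*(x^3 + x^2 - 12*x) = (x - 5)*(x + 4)*(x^2 - 3*x) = x*(x - 5)*(x + 4)*(x - 3)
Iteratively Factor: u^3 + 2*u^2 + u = (u)*(u^2 + 2*u + 1) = u*(u + 1)*(u + 1)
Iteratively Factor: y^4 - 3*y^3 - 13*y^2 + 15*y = (y + 3)*(y^3 - 6*y^2 + 5*y) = y*(y + 3)*(y^2 - 6*y + 5) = y*(y - 5)*(y + 3)*(y - 1)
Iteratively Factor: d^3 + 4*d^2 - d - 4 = (d - 1)*(d^2 + 5*d + 4) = (d - 1)*(d + 1)*(d + 4)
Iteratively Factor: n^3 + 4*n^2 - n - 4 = (n + 1)*(n^2 + 3*n - 4) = (n - 1)*(n + 1)*(n + 4)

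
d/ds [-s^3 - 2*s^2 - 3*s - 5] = -3*s^2 - 4*s - 3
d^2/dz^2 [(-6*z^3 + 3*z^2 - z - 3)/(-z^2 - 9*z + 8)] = 2*(562*z^3 - 1359*z^2 + 1257*z + 147)/(z^6 + 27*z^5 + 219*z^4 + 297*z^3 - 1752*z^2 + 1728*z - 512)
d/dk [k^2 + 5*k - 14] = 2*k + 5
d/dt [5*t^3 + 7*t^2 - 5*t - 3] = 15*t^2 + 14*t - 5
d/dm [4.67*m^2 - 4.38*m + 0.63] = 9.34*m - 4.38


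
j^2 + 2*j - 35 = (j - 5)*(j + 7)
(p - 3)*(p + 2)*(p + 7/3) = p^3 + 4*p^2/3 - 25*p/3 - 14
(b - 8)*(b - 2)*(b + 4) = b^3 - 6*b^2 - 24*b + 64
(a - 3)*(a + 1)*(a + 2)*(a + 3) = a^4 + 3*a^3 - 7*a^2 - 27*a - 18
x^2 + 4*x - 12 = (x - 2)*(x + 6)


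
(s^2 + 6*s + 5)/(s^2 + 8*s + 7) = (s + 5)/(s + 7)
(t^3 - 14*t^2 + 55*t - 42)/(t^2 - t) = t - 13 + 42/t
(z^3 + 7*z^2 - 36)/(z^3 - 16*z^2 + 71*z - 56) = (z^3 + 7*z^2 - 36)/(z^3 - 16*z^2 + 71*z - 56)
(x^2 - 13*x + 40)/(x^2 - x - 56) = (x - 5)/(x + 7)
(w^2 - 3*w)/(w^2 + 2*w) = (w - 3)/(w + 2)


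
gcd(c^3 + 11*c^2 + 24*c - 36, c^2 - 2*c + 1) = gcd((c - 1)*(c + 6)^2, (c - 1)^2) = c - 1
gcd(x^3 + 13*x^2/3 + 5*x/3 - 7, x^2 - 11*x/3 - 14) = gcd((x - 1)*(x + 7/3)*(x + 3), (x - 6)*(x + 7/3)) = x + 7/3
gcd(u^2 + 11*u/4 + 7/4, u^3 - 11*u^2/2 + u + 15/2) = u + 1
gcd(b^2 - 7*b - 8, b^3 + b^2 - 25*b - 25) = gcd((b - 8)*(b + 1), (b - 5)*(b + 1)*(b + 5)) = b + 1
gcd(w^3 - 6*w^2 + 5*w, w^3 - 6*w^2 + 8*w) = w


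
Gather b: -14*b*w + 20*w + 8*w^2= -14*b*w + 8*w^2 + 20*w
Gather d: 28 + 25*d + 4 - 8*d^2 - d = -8*d^2 + 24*d + 32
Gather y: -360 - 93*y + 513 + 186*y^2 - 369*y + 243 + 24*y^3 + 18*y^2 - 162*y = 24*y^3 + 204*y^2 - 624*y + 396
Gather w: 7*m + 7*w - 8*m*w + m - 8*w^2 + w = 8*m - 8*w^2 + w*(8 - 8*m)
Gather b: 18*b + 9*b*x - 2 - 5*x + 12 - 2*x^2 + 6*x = b*(9*x + 18) - 2*x^2 + x + 10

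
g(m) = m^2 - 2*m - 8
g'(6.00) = 10.00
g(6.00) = 16.00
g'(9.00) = 16.00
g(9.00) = 55.00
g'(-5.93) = -13.86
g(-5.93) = 39.02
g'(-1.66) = -5.32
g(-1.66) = -1.92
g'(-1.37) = -4.74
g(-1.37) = -3.38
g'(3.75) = 5.50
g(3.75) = -1.44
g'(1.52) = 1.04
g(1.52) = -8.73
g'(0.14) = -1.72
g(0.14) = -8.26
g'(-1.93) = -5.86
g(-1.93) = -0.42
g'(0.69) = -0.62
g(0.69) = -8.90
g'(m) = 2*m - 2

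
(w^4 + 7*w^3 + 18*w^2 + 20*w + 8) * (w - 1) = w^5 + 6*w^4 + 11*w^3 + 2*w^2 - 12*w - 8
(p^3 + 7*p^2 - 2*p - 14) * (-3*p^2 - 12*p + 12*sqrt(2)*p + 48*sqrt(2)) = -3*p^5 - 33*p^4 + 12*sqrt(2)*p^4 - 78*p^3 + 132*sqrt(2)*p^3 + 66*p^2 + 312*sqrt(2)*p^2 - 264*sqrt(2)*p + 168*p - 672*sqrt(2)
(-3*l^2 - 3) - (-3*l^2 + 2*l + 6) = -2*l - 9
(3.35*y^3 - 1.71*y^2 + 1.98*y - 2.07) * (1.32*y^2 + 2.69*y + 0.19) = 4.422*y^5 + 6.7543*y^4 - 1.3498*y^3 + 2.2689*y^2 - 5.1921*y - 0.3933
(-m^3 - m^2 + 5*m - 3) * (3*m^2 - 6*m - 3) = -3*m^5 + 3*m^4 + 24*m^3 - 36*m^2 + 3*m + 9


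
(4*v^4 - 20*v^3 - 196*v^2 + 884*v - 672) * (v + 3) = 4*v^5 - 8*v^4 - 256*v^3 + 296*v^2 + 1980*v - 2016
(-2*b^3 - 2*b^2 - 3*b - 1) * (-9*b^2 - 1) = 18*b^5 + 18*b^4 + 29*b^3 + 11*b^2 + 3*b + 1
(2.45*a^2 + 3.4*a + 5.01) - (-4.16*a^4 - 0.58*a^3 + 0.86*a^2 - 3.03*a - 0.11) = 4.16*a^4 + 0.58*a^3 + 1.59*a^2 + 6.43*a + 5.12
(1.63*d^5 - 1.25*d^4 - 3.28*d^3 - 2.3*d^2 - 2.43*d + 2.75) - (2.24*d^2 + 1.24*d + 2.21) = 1.63*d^5 - 1.25*d^4 - 3.28*d^3 - 4.54*d^2 - 3.67*d + 0.54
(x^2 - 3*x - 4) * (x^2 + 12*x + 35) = x^4 + 9*x^3 - 5*x^2 - 153*x - 140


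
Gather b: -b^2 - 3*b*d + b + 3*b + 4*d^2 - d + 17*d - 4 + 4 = -b^2 + b*(4 - 3*d) + 4*d^2 + 16*d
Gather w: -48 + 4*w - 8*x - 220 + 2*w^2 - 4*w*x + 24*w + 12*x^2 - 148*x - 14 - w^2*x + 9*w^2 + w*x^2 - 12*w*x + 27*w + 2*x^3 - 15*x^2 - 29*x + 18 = w^2*(11 - x) + w*(x^2 - 16*x + 55) + 2*x^3 - 3*x^2 - 185*x - 264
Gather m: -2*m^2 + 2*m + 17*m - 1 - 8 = -2*m^2 + 19*m - 9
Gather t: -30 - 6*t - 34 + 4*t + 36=-2*t - 28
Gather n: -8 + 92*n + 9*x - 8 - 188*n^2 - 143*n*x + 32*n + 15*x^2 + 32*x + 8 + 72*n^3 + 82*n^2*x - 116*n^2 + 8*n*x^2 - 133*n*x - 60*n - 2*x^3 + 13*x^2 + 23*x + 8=72*n^3 + n^2*(82*x - 304) + n*(8*x^2 - 276*x + 64) - 2*x^3 + 28*x^2 + 64*x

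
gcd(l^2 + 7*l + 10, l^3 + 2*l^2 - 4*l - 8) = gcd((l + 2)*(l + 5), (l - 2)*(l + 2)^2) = l + 2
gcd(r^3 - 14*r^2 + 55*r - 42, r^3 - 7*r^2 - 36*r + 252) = r^2 - 13*r + 42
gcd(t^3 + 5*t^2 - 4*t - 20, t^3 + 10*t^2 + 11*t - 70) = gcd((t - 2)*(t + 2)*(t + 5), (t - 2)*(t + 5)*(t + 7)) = t^2 + 3*t - 10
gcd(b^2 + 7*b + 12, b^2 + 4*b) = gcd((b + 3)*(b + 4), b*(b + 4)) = b + 4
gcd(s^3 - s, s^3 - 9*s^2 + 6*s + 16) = s + 1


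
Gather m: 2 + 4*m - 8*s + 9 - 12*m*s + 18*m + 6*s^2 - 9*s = m*(22 - 12*s) + 6*s^2 - 17*s + 11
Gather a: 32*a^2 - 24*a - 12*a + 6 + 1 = 32*a^2 - 36*a + 7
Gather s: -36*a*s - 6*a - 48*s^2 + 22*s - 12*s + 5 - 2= -6*a - 48*s^2 + s*(10 - 36*a) + 3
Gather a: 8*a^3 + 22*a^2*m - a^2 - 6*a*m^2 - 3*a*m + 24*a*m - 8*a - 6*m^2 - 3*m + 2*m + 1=8*a^3 + a^2*(22*m - 1) + a*(-6*m^2 + 21*m - 8) - 6*m^2 - m + 1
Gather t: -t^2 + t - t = -t^2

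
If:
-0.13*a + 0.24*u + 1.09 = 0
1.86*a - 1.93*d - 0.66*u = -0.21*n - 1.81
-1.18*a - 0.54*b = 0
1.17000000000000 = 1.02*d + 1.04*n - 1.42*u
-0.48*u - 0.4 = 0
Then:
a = 6.85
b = -14.96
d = 7.07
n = -6.94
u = -0.83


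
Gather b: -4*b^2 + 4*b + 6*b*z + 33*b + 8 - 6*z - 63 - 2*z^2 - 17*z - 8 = -4*b^2 + b*(6*z + 37) - 2*z^2 - 23*z - 63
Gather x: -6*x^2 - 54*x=-6*x^2 - 54*x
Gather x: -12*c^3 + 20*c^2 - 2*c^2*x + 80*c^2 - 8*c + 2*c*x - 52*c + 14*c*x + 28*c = -12*c^3 + 100*c^2 - 32*c + x*(-2*c^2 + 16*c)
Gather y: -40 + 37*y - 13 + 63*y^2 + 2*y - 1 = 63*y^2 + 39*y - 54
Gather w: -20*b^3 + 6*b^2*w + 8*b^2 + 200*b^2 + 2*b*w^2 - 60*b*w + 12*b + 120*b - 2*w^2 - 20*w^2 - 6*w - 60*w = -20*b^3 + 208*b^2 + 132*b + w^2*(2*b - 22) + w*(6*b^2 - 60*b - 66)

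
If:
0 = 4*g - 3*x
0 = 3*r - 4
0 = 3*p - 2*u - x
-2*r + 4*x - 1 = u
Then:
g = 3*x/4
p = 3*x - 22/9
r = 4/3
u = 4*x - 11/3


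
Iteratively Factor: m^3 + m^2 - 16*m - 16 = (m + 1)*(m^2 - 16) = (m + 1)*(m + 4)*(m - 4)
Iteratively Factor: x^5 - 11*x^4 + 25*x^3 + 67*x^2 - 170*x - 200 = (x + 2)*(x^4 - 13*x^3 + 51*x^2 - 35*x - 100) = (x + 1)*(x + 2)*(x^3 - 14*x^2 + 65*x - 100) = (x - 5)*(x + 1)*(x + 2)*(x^2 - 9*x + 20) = (x - 5)*(x - 4)*(x + 1)*(x + 2)*(x - 5)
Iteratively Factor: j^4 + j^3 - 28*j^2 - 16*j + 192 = (j + 4)*(j^3 - 3*j^2 - 16*j + 48) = (j - 3)*(j + 4)*(j^2 - 16) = (j - 4)*(j - 3)*(j + 4)*(j + 4)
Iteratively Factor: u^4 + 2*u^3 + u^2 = (u)*(u^3 + 2*u^2 + u) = u*(u + 1)*(u^2 + u) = u^2*(u + 1)*(u + 1)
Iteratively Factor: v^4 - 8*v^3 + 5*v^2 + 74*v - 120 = (v - 5)*(v^3 - 3*v^2 - 10*v + 24) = (v - 5)*(v - 2)*(v^2 - v - 12) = (v - 5)*(v - 2)*(v + 3)*(v - 4)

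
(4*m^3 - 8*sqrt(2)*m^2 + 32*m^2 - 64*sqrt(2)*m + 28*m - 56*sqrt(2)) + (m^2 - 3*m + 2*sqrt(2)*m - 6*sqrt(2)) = 4*m^3 - 8*sqrt(2)*m^2 + 33*m^2 - 62*sqrt(2)*m + 25*m - 62*sqrt(2)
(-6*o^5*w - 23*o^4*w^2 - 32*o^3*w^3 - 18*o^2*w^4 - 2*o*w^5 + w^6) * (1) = -6*o^5*w - 23*o^4*w^2 - 32*o^3*w^3 - 18*o^2*w^4 - 2*o*w^5 + w^6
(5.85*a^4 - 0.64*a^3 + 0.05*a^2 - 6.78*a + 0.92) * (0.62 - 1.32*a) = -7.722*a^5 + 4.4718*a^4 - 0.4628*a^3 + 8.9806*a^2 - 5.418*a + 0.5704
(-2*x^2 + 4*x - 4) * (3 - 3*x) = 6*x^3 - 18*x^2 + 24*x - 12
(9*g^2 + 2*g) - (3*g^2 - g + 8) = 6*g^2 + 3*g - 8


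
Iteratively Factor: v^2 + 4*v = (v)*(v + 4)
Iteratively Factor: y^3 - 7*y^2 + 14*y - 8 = (y - 4)*(y^2 - 3*y + 2) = (y - 4)*(y - 1)*(y - 2)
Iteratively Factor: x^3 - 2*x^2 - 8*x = (x)*(x^2 - 2*x - 8) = x*(x + 2)*(x - 4)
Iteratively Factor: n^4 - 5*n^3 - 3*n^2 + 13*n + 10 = (n + 1)*(n^3 - 6*n^2 + 3*n + 10) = (n + 1)^2*(n^2 - 7*n + 10) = (n - 5)*(n + 1)^2*(n - 2)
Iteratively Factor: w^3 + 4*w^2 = (w)*(w^2 + 4*w) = w^2*(w + 4)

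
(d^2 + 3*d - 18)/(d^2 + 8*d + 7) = (d^2 + 3*d - 18)/(d^2 + 8*d + 7)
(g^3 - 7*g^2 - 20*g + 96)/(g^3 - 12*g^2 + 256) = (g - 3)/(g - 8)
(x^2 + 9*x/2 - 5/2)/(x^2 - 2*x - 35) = (x - 1/2)/(x - 7)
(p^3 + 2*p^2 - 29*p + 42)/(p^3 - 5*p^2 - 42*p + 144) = (p^2 + 5*p - 14)/(p^2 - 2*p - 48)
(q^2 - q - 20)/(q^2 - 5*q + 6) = (q^2 - q - 20)/(q^2 - 5*q + 6)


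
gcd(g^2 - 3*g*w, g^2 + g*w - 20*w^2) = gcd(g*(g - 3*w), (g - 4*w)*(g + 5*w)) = 1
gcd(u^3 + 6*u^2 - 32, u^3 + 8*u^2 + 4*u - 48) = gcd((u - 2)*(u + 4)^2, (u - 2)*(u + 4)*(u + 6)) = u^2 + 2*u - 8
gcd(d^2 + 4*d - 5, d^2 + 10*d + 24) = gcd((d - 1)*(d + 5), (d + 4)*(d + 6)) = 1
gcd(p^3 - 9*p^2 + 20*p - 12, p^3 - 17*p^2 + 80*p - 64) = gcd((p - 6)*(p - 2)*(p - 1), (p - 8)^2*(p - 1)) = p - 1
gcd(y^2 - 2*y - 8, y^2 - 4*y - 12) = y + 2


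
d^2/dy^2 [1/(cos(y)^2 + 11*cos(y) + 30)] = (-4*sin(y)^4 + 3*sin(y)^2 + 1485*cos(y)/4 - 33*cos(3*y)/4 + 183)/((cos(y) + 5)^3*(cos(y) + 6)^3)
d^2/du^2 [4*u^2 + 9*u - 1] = 8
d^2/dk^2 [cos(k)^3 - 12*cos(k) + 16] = 9*(sin(k)^2 + 1)*cos(k)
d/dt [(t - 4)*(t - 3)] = 2*t - 7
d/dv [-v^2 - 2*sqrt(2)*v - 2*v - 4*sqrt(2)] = -2*v - 2*sqrt(2) - 2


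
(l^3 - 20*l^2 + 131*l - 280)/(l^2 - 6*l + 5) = (l^2 - 15*l + 56)/(l - 1)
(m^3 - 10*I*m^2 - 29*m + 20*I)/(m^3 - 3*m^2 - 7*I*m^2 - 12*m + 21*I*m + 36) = (m^2 - 6*I*m - 5)/(m^2 - 3*m*(1 + I) + 9*I)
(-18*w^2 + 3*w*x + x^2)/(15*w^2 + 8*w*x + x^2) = (-18*w^2 + 3*w*x + x^2)/(15*w^2 + 8*w*x + x^2)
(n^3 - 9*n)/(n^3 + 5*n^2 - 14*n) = (n^2 - 9)/(n^2 + 5*n - 14)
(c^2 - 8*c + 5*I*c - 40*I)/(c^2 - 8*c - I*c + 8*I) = (c + 5*I)/(c - I)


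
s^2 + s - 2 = (s - 1)*(s + 2)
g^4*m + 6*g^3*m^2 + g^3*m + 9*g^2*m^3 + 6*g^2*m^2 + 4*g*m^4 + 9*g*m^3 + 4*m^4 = (g + m)^2*(g + 4*m)*(g*m + m)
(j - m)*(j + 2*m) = j^2 + j*m - 2*m^2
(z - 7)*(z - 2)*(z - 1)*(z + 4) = z^4 - 6*z^3 - 17*z^2 + 78*z - 56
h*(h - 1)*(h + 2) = h^3 + h^2 - 2*h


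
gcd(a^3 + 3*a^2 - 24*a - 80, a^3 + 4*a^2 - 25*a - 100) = a^2 - a - 20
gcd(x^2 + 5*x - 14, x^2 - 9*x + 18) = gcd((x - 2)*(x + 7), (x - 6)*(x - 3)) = 1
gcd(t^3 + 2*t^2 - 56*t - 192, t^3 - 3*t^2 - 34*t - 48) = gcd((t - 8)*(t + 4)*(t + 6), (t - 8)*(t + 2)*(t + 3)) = t - 8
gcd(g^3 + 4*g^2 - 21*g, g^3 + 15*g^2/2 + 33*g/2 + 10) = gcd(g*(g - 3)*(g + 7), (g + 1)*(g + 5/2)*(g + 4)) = 1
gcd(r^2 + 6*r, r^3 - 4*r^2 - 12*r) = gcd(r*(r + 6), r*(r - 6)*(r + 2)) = r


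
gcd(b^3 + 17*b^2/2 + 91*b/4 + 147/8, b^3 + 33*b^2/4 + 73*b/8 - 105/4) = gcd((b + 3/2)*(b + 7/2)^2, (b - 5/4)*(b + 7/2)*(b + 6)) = b + 7/2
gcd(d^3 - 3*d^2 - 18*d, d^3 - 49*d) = d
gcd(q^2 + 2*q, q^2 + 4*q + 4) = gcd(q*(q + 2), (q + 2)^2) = q + 2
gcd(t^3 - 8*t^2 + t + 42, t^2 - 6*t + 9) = t - 3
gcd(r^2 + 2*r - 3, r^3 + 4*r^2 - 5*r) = r - 1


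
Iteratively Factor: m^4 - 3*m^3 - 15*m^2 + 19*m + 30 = (m - 2)*(m^3 - m^2 - 17*m - 15) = (m - 2)*(m + 1)*(m^2 - 2*m - 15) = (m - 5)*(m - 2)*(m + 1)*(m + 3)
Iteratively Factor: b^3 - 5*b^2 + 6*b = (b - 3)*(b^2 - 2*b) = (b - 3)*(b - 2)*(b)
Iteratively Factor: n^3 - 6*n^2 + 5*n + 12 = (n - 3)*(n^2 - 3*n - 4) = (n - 4)*(n - 3)*(n + 1)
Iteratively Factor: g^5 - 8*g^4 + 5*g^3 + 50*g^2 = (g)*(g^4 - 8*g^3 + 5*g^2 + 50*g) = g*(g - 5)*(g^3 - 3*g^2 - 10*g) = g^2*(g - 5)*(g^2 - 3*g - 10) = g^2*(g - 5)^2*(g + 2)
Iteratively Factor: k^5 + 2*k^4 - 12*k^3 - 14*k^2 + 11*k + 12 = (k + 1)*(k^4 + k^3 - 13*k^2 - k + 12) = (k - 1)*(k + 1)*(k^3 + 2*k^2 - 11*k - 12) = (k - 3)*(k - 1)*(k + 1)*(k^2 + 5*k + 4) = (k - 3)*(k - 1)*(k + 1)^2*(k + 4)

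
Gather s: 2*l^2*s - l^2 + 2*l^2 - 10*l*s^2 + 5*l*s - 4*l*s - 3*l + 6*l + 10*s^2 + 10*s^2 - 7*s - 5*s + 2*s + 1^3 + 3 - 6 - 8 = l^2 + 3*l + s^2*(20 - 10*l) + s*(2*l^2 + l - 10) - 10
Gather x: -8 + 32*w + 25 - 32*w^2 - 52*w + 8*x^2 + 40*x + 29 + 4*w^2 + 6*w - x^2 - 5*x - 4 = -28*w^2 - 14*w + 7*x^2 + 35*x + 42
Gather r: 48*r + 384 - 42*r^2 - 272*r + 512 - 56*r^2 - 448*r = -98*r^2 - 672*r + 896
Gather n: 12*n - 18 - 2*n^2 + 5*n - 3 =-2*n^2 + 17*n - 21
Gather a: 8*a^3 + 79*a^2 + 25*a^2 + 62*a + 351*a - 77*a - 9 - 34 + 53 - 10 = 8*a^3 + 104*a^2 + 336*a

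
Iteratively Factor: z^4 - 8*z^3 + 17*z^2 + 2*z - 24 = (z - 4)*(z^3 - 4*z^2 + z + 6) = (z - 4)*(z - 3)*(z^2 - z - 2) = (z - 4)*(z - 3)*(z - 2)*(z + 1)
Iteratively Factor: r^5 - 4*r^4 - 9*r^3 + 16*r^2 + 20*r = (r + 2)*(r^4 - 6*r^3 + 3*r^2 + 10*r) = r*(r + 2)*(r^3 - 6*r^2 + 3*r + 10) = r*(r - 2)*(r + 2)*(r^2 - 4*r - 5) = r*(r - 2)*(r + 1)*(r + 2)*(r - 5)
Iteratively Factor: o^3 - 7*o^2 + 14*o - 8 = (o - 2)*(o^2 - 5*o + 4) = (o - 4)*(o - 2)*(o - 1)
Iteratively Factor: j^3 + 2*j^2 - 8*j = (j)*(j^2 + 2*j - 8) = j*(j - 2)*(j + 4)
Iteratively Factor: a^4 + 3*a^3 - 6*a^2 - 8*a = (a + 1)*(a^3 + 2*a^2 - 8*a) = a*(a + 1)*(a^2 + 2*a - 8) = a*(a - 2)*(a + 1)*(a + 4)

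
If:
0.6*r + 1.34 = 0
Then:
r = -2.23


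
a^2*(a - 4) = a^3 - 4*a^2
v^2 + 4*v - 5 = (v - 1)*(v + 5)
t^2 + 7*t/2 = t*(t + 7/2)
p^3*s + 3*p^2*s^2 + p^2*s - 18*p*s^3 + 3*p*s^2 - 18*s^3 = (p - 3*s)*(p + 6*s)*(p*s + s)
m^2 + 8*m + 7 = (m + 1)*(m + 7)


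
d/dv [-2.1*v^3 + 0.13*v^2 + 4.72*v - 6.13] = -6.3*v^2 + 0.26*v + 4.72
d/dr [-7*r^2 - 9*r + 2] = -14*r - 9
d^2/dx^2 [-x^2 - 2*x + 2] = -2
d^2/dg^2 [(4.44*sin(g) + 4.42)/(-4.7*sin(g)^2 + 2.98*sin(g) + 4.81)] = (-98.0796000000001*sin(g)^5 - 452.73784*sin(g)^4 - 220.37172*sin(g)^3 + 210.525744*sin(g)^2 + 191.442472*sin(g) + 151.064472)/(-4.7*sin(g)^2 + 2.98*sin(g) + 4.81)^3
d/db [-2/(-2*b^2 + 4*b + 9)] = 8*(1 - b)/(-2*b^2 + 4*b + 9)^2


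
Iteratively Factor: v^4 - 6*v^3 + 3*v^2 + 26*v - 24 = (v + 2)*(v^3 - 8*v^2 + 19*v - 12) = (v - 4)*(v + 2)*(v^2 - 4*v + 3) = (v - 4)*(v - 1)*(v + 2)*(v - 3)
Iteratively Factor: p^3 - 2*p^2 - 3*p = (p - 3)*(p^2 + p) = p*(p - 3)*(p + 1)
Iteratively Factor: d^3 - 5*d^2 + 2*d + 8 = (d + 1)*(d^2 - 6*d + 8) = (d - 2)*(d + 1)*(d - 4)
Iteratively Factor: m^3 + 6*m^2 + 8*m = (m + 4)*(m^2 + 2*m) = (m + 2)*(m + 4)*(m)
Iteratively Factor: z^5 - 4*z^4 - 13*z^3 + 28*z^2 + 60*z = (z - 3)*(z^4 - z^3 - 16*z^2 - 20*z) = z*(z - 3)*(z^3 - z^2 - 16*z - 20) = z*(z - 5)*(z - 3)*(z^2 + 4*z + 4) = z*(z - 5)*(z - 3)*(z + 2)*(z + 2)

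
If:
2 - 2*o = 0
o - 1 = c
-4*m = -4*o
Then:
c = 0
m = 1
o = 1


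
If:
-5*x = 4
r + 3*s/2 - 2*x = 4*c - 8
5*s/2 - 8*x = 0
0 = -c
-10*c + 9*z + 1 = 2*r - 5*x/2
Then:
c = 0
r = -144/25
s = -64/25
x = -4/5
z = -263/225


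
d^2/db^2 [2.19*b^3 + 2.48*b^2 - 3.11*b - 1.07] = 13.14*b + 4.96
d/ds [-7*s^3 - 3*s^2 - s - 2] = -21*s^2 - 6*s - 1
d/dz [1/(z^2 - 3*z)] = (3 - 2*z)/(z^2*(z - 3)^2)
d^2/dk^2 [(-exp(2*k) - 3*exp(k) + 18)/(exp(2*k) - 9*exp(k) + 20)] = (-12*exp(4*k) + 44*exp(3*k) + 414*exp(2*k) - 2122*exp(k) + 2040)*exp(k)/(exp(6*k) - 27*exp(5*k) + 303*exp(4*k) - 1809*exp(3*k) + 6060*exp(2*k) - 10800*exp(k) + 8000)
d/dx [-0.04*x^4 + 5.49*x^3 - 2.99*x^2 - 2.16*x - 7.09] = -0.16*x^3 + 16.47*x^2 - 5.98*x - 2.16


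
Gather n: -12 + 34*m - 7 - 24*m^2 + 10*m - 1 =-24*m^2 + 44*m - 20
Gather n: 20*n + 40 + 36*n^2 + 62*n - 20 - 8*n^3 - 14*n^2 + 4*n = -8*n^3 + 22*n^2 + 86*n + 20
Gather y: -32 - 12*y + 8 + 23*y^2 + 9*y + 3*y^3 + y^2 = 3*y^3 + 24*y^2 - 3*y - 24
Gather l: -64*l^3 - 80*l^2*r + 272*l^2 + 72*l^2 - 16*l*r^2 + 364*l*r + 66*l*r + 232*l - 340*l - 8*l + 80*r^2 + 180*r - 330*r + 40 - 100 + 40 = -64*l^3 + l^2*(344 - 80*r) + l*(-16*r^2 + 430*r - 116) + 80*r^2 - 150*r - 20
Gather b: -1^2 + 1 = 0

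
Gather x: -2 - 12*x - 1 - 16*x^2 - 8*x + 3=-16*x^2 - 20*x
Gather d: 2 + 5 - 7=0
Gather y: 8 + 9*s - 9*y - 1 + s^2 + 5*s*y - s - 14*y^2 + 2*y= s^2 + 8*s - 14*y^2 + y*(5*s - 7) + 7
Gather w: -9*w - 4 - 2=-9*w - 6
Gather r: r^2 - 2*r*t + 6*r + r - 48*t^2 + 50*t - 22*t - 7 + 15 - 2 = r^2 + r*(7 - 2*t) - 48*t^2 + 28*t + 6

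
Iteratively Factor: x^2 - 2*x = (x - 2)*(x)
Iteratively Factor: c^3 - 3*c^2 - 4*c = (c + 1)*(c^2 - 4*c) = c*(c + 1)*(c - 4)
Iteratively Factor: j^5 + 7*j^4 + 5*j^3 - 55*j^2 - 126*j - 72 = (j + 3)*(j^4 + 4*j^3 - 7*j^2 - 34*j - 24) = (j + 2)*(j + 3)*(j^3 + 2*j^2 - 11*j - 12) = (j + 2)*(j + 3)*(j + 4)*(j^2 - 2*j - 3) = (j + 1)*(j + 2)*(j + 3)*(j + 4)*(j - 3)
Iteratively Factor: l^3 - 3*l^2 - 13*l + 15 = (l - 5)*(l^2 + 2*l - 3) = (l - 5)*(l + 3)*(l - 1)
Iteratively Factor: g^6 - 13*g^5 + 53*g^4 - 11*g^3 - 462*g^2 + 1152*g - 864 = (g - 2)*(g^5 - 11*g^4 + 31*g^3 + 51*g^2 - 360*g + 432) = (g - 3)*(g - 2)*(g^4 - 8*g^3 + 7*g^2 + 72*g - 144) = (g - 4)*(g - 3)*(g - 2)*(g^3 - 4*g^2 - 9*g + 36) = (g - 4)^2*(g - 3)*(g - 2)*(g^2 - 9) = (g - 4)^2*(g - 3)*(g - 2)*(g + 3)*(g - 3)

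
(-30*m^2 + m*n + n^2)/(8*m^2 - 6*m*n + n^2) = (-30*m^2 + m*n + n^2)/(8*m^2 - 6*m*n + n^2)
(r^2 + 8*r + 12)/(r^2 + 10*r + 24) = (r + 2)/(r + 4)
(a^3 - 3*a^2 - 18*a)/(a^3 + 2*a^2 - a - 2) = a*(a^2 - 3*a - 18)/(a^3 + 2*a^2 - a - 2)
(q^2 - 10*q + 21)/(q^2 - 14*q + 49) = (q - 3)/(q - 7)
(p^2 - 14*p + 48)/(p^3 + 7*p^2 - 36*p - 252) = (p - 8)/(p^2 + 13*p + 42)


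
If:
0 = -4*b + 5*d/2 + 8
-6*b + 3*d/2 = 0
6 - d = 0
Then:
No Solution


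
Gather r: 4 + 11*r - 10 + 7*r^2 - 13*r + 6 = 7*r^2 - 2*r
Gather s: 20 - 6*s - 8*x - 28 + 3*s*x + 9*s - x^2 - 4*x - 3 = s*(3*x + 3) - x^2 - 12*x - 11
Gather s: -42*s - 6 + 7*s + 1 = -35*s - 5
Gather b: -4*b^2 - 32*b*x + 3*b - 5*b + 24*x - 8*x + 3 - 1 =-4*b^2 + b*(-32*x - 2) + 16*x + 2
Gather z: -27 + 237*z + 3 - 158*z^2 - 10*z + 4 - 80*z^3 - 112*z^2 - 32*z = -80*z^3 - 270*z^2 + 195*z - 20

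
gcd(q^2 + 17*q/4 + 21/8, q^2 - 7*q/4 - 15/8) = q + 3/4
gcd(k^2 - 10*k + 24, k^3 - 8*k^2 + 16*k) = k - 4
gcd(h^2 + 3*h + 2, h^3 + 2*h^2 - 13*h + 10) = 1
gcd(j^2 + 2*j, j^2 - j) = j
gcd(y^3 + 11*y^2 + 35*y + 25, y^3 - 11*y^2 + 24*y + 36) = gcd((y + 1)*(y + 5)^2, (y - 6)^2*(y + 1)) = y + 1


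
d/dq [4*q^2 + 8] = 8*q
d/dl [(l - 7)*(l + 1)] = 2*l - 6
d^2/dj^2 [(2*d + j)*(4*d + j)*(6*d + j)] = 24*d + 6*j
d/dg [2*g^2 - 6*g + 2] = 4*g - 6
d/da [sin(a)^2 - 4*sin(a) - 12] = 2*(sin(a) - 2)*cos(a)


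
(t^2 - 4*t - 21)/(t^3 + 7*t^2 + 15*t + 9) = (t - 7)/(t^2 + 4*t + 3)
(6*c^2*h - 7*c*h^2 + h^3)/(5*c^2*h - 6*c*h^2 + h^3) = (6*c - h)/(5*c - h)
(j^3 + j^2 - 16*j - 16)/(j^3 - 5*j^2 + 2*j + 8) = (j + 4)/(j - 2)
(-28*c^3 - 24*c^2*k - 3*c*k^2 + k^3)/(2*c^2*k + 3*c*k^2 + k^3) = (-14*c^2 - 5*c*k + k^2)/(k*(c + k))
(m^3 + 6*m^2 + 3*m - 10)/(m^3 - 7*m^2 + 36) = (m^2 + 4*m - 5)/(m^2 - 9*m + 18)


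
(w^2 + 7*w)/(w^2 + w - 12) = w*(w + 7)/(w^2 + w - 12)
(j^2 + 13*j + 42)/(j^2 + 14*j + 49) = (j + 6)/(j + 7)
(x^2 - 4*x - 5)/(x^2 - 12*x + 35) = (x + 1)/(x - 7)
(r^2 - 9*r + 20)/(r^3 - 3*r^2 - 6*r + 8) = (r - 5)/(r^2 + r - 2)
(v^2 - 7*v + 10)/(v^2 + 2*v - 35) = (v - 2)/(v + 7)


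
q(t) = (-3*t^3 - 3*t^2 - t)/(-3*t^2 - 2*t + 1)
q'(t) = (6*t + 2)*(-3*t^3 - 3*t^2 - t)/(-3*t^2 - 2*t + 1)^2 + (-9*t^2 - 6*t - 1)/(-3*t^2 - 2*t + 1)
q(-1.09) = -3.67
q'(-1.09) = -29.96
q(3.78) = 4.22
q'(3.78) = 0.97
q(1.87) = 2.42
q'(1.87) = 0.89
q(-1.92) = -1.94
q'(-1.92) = 0.67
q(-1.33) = -1.87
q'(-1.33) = -1.37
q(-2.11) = -2.08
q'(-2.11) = 0.76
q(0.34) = 30.03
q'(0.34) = -4374.14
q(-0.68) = 0.24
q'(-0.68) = -1.63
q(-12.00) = -11.71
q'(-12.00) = 1.00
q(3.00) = 3.47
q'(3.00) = 0.96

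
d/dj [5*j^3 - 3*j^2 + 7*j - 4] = 15*j^2 - 6*j + 7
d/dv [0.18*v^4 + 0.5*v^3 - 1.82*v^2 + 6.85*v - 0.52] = 0.72*v^3 + 1.5*v^2 - 3.64*v + 6.85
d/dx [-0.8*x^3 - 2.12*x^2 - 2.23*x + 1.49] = -2.4*x^2 - 4.24*x - 2.23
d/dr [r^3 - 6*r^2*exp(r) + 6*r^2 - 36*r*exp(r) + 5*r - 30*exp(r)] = -6*r^2*exp(r) + 3*r^2 - 48*r*exp(r) + 12*r - 66*exp(r) + 5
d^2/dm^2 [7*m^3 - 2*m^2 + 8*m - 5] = 42*m - 4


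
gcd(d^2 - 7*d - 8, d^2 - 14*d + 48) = d - 8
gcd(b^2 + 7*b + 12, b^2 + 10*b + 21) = b + 3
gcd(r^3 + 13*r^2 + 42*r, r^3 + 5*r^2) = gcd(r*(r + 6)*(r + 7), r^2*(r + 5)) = r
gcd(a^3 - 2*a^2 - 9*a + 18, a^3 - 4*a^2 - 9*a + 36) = a^2 - 9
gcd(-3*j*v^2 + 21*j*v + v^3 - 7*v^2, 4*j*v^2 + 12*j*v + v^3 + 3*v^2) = v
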